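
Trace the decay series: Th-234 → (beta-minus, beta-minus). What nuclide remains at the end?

Start: (A, Z) = (234, 90).
After β⁻: (234, 91).
After β⁻: (234, 92).
Z = 92 is uranium.

U-234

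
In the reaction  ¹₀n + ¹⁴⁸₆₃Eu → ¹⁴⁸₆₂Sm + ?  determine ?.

proton

Conserve mass number: 1 + 148 = 148 + A, so A = 1.
Conserve atomic number: 0 + 63 = 62 + Z, so Z = 1.
A = 1 and Z = 1 is ¹₁H — a proton.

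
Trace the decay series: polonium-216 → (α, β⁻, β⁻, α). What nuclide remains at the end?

Start: (A, Z) = (216, 84).
After α: (212, 82).
After β⁻: (212, 83).
After β⁻: (212, 84).
After α: (208, 82).
Z = 82 is lead.

Pb-208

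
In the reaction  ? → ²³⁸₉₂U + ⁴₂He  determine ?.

Pu-242

Conserve mass number: A = 238 + 4, so A = 242.
Conserve atomic number: Z = 92 + 2, so Z = 94.
Z = 94 is plutonium, so the species is ²⁴²₉₄Pu.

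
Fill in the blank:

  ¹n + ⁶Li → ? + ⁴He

H-3

Conserve mass number: 1 + 6 = A + 4, so A = 3.
Conserve atomic number: 0 + 3 = Z + 2, so Z = 1.
A = 3 and Z = 1 is ³H — a triton.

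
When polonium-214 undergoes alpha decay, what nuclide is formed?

Alpha decay: mass number changes by -4, atomic number by -2.
A: 214 − 4 = 210; Z: 84 − 2 = 82.
Z = 82 is lead, so the daughter is lead-210.

Pb-210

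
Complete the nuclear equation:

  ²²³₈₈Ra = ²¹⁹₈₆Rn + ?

Conserve mass number: 223 = 219 + A, so A = 4.
Conserve atomic number: 88 = 86 + Z, so Z = 2.
A = 4 and Z = 2 is ⁴₂He — an alpha particle.

alpha particle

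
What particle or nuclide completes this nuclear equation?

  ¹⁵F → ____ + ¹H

O-14

Conserve mass number: 15 = A + 1, so A = 14.
Conserve atomic number: 9 = Z + 1, so Z = 8.
Z = 8 is oxygen, so the species is ¹⁴O.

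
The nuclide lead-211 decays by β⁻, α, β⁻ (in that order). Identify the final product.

Pb-207

Start: (A, Z) = (211, 82).
After β⁻: (211, 83).
After α: (207, 81).
After β⁻: (207, 82).
Z = 82 is lead.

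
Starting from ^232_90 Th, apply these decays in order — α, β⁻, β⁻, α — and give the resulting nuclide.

Start: (A, Z) = (232, 90).
After α: (228, 88).
After β⁻: (228, 89).
After β⁻: (228, 90).
After α: (224, 88).
Z = 88 is radium.

Ra-224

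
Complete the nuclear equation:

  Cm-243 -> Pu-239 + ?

alpha particle

Conserve mass number: 243 = 239 + A, so A = 4.
Conserve atomic number: 96 = 94 + Z, so Z = 2.
A = 4 and Z = 2 is He-4 — an alpha particle.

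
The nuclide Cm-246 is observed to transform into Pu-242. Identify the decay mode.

ΔA = 242 − 246 = -4; ΔZ = 94 − 96 = -2.
A drops by 4 and Z drops by 2 — the signature of alpha emission.

alpha decay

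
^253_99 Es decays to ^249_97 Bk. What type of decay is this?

ΔA = 249 − 253 = -4; ΔZ = 97 − 99 = -2.
A drops by 4 and Z drops by 2 — the signature of alpha emission.

alpha decay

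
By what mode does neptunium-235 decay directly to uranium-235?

ΔA = 235 − 235 = 0; ΔZ = 92 − 93 = -1.
A is unchanged and Z drops by 1 — a proton has become a neutron (β⁺ emission or electron capture).

beta-plus decay or electron capture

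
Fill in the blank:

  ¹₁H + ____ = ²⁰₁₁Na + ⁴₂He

Conserve mass number: 1 + A = 20 + 4, so A = 23.
Conserve atomic number: 1 + Z = 11 + 2, so Z = 12.
Z = 12 is magnesium, so the species is ²³₁₂Mg.

Mg-23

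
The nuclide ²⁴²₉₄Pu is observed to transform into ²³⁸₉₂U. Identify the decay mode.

ΔA = 238 − 242 = -4; ΔZ = 92 − 94 = -2.
A drops by 4 and Z drops by 2 — the signature of alpha emission.

alpha decay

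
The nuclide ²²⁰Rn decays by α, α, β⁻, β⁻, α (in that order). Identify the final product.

Pb-208

Start: (A, Z) = (220, 86).
After α: (216, 84).
After α: (212, 82).
After β⁻: (212, 83).
After β⁻: (212, 84).
After α: (208, 82).
Z = 82 is lead.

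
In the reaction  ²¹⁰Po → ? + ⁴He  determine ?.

Conserve mass number: 210 = A + 4, so A = 206.
Conserve atomic number: 84 = Z + 2, so Z = 82.
Z = 82 is lead, so the species is ²⁰⁶Pb.

Pb-206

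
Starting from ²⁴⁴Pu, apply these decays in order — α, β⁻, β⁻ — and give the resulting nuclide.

Start: (A, Z) = (244, 94).
After α: (240, 92).
After β⁻: (240, 93).
After β⁻: (240, 94).
Z = 94 is plutonium.

Pu-240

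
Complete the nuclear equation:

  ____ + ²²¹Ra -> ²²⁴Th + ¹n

Conserve mass number: A + 221 = 224 + 1, so A = 4.
Conserve atomic number: Z + 88 = 90 + 0, so Z = 2.
A = 4 and Z = 2 is ⁴He — an alpha particle.

alpha particle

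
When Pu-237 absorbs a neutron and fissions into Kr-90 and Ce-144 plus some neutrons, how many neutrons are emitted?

Conserve mass number: 238 = 90 + 144 + k, so k = 238 − 234 = 4.
Check atomic number: 94 = 36 + 58 + 0 = 94. ✓

4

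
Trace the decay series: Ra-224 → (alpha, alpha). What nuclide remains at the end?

Start: (A, Z) = (224, 88).
After α: (220, 86).
After α: (216, 84).
Z = 84 is polonium.

Po-216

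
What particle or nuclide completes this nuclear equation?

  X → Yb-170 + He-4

Conserve mass number: A = 170 + 4, so A = 174.
Conserve atomic number: Z = 70 + 2, so Z = 72.
Z = 72 is hafnium, so the species is Hf-174.

Hf-174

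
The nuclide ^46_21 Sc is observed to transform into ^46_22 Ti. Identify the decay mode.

beta-minus decay

ΔA = 46 − 46 = 0; ΔZ = 22 − 21 = +1.
A is unchanged and Z rises by 1 — a neutron has become a proton (β⁻ decay).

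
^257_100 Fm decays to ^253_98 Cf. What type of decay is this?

alpha decay

ΔA = 253 − 257 = -4; ΔZ = 98 − 100 = -2.
A drops by 4 and Z drops by 2 — the signature of alpha emission.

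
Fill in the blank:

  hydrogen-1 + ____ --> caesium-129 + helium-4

Ba-132

Conserve mass number: 1 + A = 129 + 4, so A = 132.
Conserve atomic number: 1 + Z = 55 + 2, so Z = 56.
Z = 56 is barium, so the species is barium-132.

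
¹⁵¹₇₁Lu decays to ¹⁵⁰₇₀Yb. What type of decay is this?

proton emission

ΔA = 150 − 151 = -1; ΔZ = 70 − 71 = -1.
A drops by 1 and Z drops by 1 — a proton was emitted.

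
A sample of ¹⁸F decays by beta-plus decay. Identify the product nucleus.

O-18

Beta-plus decay: mass number changes by +0, atomic number by -1.
A: 18 = 18; Z: 9 − 1 = 8.
Z = 8 is oxygen, so the daughter is ¹⁸O.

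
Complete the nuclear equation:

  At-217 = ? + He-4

Conserve mass number: 217 = A + 4, so A = 213.
Conserve atomic number: 85 = Z + 2, so Z = 83.
Z = 83 is bismuth, so the species is Bi-213.

Bi-213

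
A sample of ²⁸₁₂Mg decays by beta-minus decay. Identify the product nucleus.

Al-28

Beta-minus decay: mass number changes by +0, atomic number by +1.
A: 28 = 28; Z: 12 + 1 = 13.
Z = 13 is aluminium, so the daughter is ²⁸₁₃Al.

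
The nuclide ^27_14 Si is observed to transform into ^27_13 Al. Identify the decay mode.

ΔA = 27 − 27 = 0; ΔZ = 13 − 14 = -1.
A is unchanged and Z drops by 1 — a proton has become a neutron (β⁺ emission or electron capture).

beta-plus decay or electron capture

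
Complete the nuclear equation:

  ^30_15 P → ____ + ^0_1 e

Conserve mass number: 30 = A + 0, so A = 30.
Conserve atomic number: 15 = Z + 1, so Z = 14.
Z = 14 is silicon, so the species is ^30_14 Si.

Si-30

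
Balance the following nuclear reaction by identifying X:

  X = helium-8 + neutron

He-9

Conserve mass number: A = 8 + 1, so A = 9.
Conserve atomic number: Z = 2 + 0, so Z = 2.
Z = 2 is helium, so the species is helium-9.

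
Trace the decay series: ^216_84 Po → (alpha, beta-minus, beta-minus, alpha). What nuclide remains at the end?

Pb-208

Start: (A, Z) = (216, 84).
After α: (212, 82).
After β⁻: (212, 83).
After β⁻: (212, 84).
After α: (208, 82).
Z = 82 is lead.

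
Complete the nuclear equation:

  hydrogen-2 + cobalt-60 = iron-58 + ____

Conserve mass number: 2 + 60 = 58 + A, so A = 4.
Conserve atomic number: 1 + 27 = 26 + Z, so Z = 2.
A = 4 and Z = 2 is helium-4 — an alpha particle.

alpha particle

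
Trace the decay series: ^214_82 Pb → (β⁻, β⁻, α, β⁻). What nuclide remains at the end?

Start: (A, Z) = (214, 82).
After β⁻: (214, 83).
After β⁻: (214, 84).
After α: (210, 82).
After β⁻: (210, 83).
Z = 83 is bismuth.

Bi-210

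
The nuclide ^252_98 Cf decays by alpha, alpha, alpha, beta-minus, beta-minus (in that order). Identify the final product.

Pu-240

Start: (A, Z) = (252, 98).
After α: (248, 96).
After α: (244, 94).
After α: (240, 92).
After β⁻: (240, 93).
After β⁻: (240, 94).
Z = 94 is plutonium.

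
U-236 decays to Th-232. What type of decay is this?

alpha decay

ΔA = 232 − 236 = -4; ΔZ = 90 − 92 = -2.
A drops by 4 and Z drops by 2 — the signature of alpha emission.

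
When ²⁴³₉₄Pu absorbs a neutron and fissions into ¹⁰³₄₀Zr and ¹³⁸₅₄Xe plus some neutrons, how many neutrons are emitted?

3

Conserve mass number: 244 = 103 + 138 + k, so k = 244 − 241 = 3.
Check atomic number: 94 = 40 + 54 + 0 = 94. ✓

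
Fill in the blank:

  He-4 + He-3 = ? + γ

Conserve mass number: 4 + 3 = A + 0, so A = 7.
Conserve atomic number: 2 + 2 = Z + 0, so Z = 4.
Z = 4 is beryllium, so the species is Be-7.

Be-7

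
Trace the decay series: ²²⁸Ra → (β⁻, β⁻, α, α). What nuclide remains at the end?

Start: (A, Z) = (228, 88).
After β⁻: (228, 89).
After β⁻: (228, 90).
After α: (224, 88).
After α: (220, 86).
Z = 86 is radon.

Rn-220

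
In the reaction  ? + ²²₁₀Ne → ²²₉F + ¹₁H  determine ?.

Conserve mass number: A + 22 = 22 + 1, so A = 1.
Conserve atomic number: Z + 10 = 9 + 1, so Z = 0.
A = 1 and Z = 0 is ¹₀n — a neutron.

neutron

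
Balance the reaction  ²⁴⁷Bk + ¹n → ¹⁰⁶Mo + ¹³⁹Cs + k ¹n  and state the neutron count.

Conserve mass number: 248 = 106 + 139 + k, so k = 248 − 245 = 3.
Check atomic number: 97 = 42 + 55 + 0 = 97. ✓

3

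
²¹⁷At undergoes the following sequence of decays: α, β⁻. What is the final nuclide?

Start: (A, Z) = (217, 85).
After α: (213, 83).
After β⁻: (213, 84).
Z = 84 is polonium.

Po-213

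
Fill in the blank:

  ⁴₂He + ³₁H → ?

Li-7

Conserve mass number: 4 + 3 = A, so A = 7.
Conserve atomic number: 2 + 1 = Z, so Z = 3.
Z = 3 is lithium, so the species is ⁷₃Li.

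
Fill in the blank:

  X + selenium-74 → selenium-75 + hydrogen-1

deuteron

Conserve mass number: A + 74 = 75 + 1, so A = 2.
Conserve atomic number: Z + 34 = 34 + 1, so Z = 1.
A = 2 and Z = 1 is hydrogen-2 — a deuteron.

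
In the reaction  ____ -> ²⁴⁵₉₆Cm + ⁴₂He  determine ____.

Cf-249

Conserve mass number: A = 245 + 4, so A = 249.
Conserve atomic number: Z = 96 + 2, so Z = 98.
Z = 98 is californium, so the species is ²⁴⁹₉₈Cf.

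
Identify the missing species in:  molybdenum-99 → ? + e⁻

Tc-99

Conserve mass number: 99 = A + 0, so A = 99.
Conserve atomic number: 42 = Z − 1, so Z = 43.
Z = 43 is technetium, so the species is technetium-99.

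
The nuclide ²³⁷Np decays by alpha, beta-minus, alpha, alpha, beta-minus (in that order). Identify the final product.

Start: (A, Z) = (237, 93).
After α: (233, 91).
After β⁻: (233, 92).
After α: (229, 90).
After α: (225, 88).
After β⁻: (225, 89).
Z = 89 is actinium.

Ac-225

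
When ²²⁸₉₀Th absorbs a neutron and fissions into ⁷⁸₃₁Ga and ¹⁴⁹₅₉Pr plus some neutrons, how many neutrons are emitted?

2

Conserve mass number: 229 = 78 + 149 + k, so k = 229 − 227 = 2.
Check atomic number: 90 = 31 + 59 + 0 = 90. ✓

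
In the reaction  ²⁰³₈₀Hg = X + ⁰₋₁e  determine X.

Tl-203

Conserve mass number: 203 = A + 0, so A = 203.
Conserve atomic number: 80 = Z − 1, so Z = 81.
Z = 81 is thallium, so the species is ²⁰³₈₁Tl.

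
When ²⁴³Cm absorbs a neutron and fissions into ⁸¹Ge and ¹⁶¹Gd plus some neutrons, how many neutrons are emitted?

2

Conserve mass number: 244 = 81 + 161 + k, so k = 244 − 242 = 2.
Check atomic number: 96 = 32 + 64 + 0 = 96. ✓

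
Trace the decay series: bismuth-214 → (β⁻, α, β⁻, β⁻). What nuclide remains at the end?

Po-210

Start: (A, Z) = (214, 83).
After β⁻: (214, 84).
After α: (210, 82).
After β⁻: (210, 83).
After β⁻: (210, 84).
Z = 84 is polonium.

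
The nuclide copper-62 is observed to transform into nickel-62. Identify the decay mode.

ΔA = 62 − 62 = 0; ΔZ = 28 − 29 = -1.
A is unchanged and Z drops by 1 — a proton has become a neutron (β⁺ emission or electron capture).

beta-plus decay or electron capture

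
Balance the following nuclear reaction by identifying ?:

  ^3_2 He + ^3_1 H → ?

Li-6

Conserve mass number: 3 + 3 = A, so A = 6.
Conserve atomic number: 2 + 1 = Z, so Z = 3.
Z = 3 is lithium, so the species is ^6_3 Li.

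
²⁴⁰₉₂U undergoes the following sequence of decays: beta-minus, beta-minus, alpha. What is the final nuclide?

U-236

Start: (A, Z) = (240, 92).
After β⁻: (240, 93).
After β⁻: (240, 94).
After α: (236, 92).
Z = 92 is uranium.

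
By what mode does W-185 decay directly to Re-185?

beta-minus decay

ΔA = 185 − 185 = 0; ΔZ = 75 − 74 = +1.
A is unchanged and Z rises by 1 — a neutron has become a proton (β⁻ decay).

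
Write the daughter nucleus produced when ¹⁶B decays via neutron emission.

Neutron emission: mass number changes by -1, atomic number by +0.
A: 16 − 1 = 15; Z: 5 = 5.
Z = 5 is boron, so the daughter is ¹⁵B.

B-15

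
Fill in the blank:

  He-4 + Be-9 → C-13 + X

gamma ray

Conserve mass number: 4 + 9 = 13 + A, so A = 0.
Conserve atomic number: 2 + 4 = 6 + Z, so Z = 0.
A = 0 and Z = 0 is γ — a gamma ray.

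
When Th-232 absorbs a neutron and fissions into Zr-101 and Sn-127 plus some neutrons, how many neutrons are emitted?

5

Conserve mass number: 233 = 101 + 127 + k, so k = 233 − 228 = 5.
Check atomic number: 90 = 40 + 50 + 0 = 90. ✓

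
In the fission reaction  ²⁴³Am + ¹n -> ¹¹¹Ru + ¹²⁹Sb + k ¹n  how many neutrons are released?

Conserve mass number: 244 = 111 + 129 + k, so k = 244 − 240 = 4.
Check atomic number: 95 = 44 + 51 + 0 = 95. ✓

4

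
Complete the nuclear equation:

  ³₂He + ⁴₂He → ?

Conserve mass number: 3 + 4 = A, so A = 7.
Conserve atomic number: 2 + 2 = Z, so Z = 4.
Z = 4 is beryllium, so the species is ⁷₄Be.

Be-7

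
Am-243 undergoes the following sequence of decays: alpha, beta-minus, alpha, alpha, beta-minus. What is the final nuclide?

Start: (A, Z) = (243, 95).
After α: (239, 93).
After β⁻: (239, 94).
After α: (235, 92).
After α: (231, 90).
After β⁻: (231, 91).
Z = 91 is protactinium.

Pa-231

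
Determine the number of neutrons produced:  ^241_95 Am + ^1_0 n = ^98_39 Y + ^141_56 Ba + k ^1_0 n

Conserve mass number: 242 = 98 + 141 + k, so k = 242 − 239 = 3.
Check atomic number: 95 = 39 + 56 + 0 = 95. ✓

3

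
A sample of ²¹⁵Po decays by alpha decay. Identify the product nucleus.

Alpha decay: mass number changes by -4, atomic number by -2.
A: 215 − 4 = 211; Z: 84 − 2 = 82.
Z = 82 is lead, so the daughter is ²¹¹Pb.

Pb-211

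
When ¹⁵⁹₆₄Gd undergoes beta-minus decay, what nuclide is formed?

Beta-minus decay: mass number changes by +0, atomic number by +1.
A: 159 = 159; Z: 64 + 1 = 65.
Z = 65 is terbium, so the daughter is ¹⁵⁹₆₅Tb.

Tb-159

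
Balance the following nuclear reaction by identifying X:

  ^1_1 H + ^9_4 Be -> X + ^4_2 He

Conserve mass number: 1 + 9 = A + 4, so A = 6.
Conserve atomic number: 1 + 4 = Z + 2, so Z = 3.
Z = 3 is lithium, so the species is ^6_3 Li.

Li-6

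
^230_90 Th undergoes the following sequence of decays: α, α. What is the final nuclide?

Start: (A, Z) = (230, 90).
After α: (226, 88).
After α: (222, 86).
Z = 86 is radon.

Rn-222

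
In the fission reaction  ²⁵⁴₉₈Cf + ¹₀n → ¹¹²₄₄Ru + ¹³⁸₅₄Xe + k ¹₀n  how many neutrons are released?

5

Conserve mass number: 255 = 112 + 138 + k, so k = 255 − 250 = 5.
Check atomic number: 98 = 44 + 54 + 0 = 98. ✓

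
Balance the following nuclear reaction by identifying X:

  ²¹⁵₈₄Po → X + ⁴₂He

Pb-211

Conserve mass number: 215 = A + 4, so A = 211.
Conserve atomic number: 84 = Z + 2, so Z = 82.
Z = 82 is lead, so the species is ²¹¹₈₂Pb.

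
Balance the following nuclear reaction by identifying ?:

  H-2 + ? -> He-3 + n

Conserve mass number: 2 + A = 3 + 1, so A = 2.
Conserve atomic number: 1 + Z = 2 + 0, so Z = 1.
A = 2 and Z = 1 is H-2 — a deuteron.

deuteron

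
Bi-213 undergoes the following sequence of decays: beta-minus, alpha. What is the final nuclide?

Start: (A, Z) = (213, 83).
After β⁻: (213, 84).
After α: (209, 82).
Z = 82 is lead.

Pb-209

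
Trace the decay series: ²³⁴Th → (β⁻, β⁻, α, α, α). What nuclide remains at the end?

Start: (A, Z) = (234, 90).
After β⁻: (234, 91).
After β⁻: (234, 92).
After α: (230, 90).
After α: (226, 88).
After α: (222, 86).
Z = 86 is radon.

Rn-222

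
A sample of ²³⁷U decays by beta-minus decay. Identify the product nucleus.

Np-237

Beta-minus decay: mass number changes by +0, atomic number by +1.
A: 237 = 237; Z: 92 + 1 = 93.
Z = 93 is neptunium, so the daughter is ²³⁷Np.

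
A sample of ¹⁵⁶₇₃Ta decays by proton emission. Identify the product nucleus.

Hf-155

Proton emission: mass number changes by -1, atomic number by -1.
A: 156 − 1 = 155; Z: 73 − 1 = 72.
Z = 72 is hafnium, so the daughter is ¹⁵⁵₇₂Hf.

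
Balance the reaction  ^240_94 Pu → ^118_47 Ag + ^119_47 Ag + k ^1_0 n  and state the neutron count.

3

Conserve mass number: 240 = 118 + 119 + k, so k = 240 − 237 = 3.
Check atomic number: 94 = 47 + 47 + 0 = 94. ✓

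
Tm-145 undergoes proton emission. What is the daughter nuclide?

Proton emission: mass number changes by -1, atomic number by -1.
A: 145 − 1 = 144; Z: 69 − 1 = 68.
Z = 68 is erbium, so the daughter is Er-144.

Er-144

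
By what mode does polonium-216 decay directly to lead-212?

ΔA = 212 − 216 = -4; ΔZ = 82 − 84 = -2.
A drops by 4 and Z drops by 2 — the signature of alpha emission.

alpha decay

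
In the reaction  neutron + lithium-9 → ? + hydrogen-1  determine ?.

Conserve mass number: 1 + 9 = A + 1, so A = 9.
Conserve atomic number: 0 + 3 = Z + 1, so Z = 2.
Z = 2 is helium, so the species is helium-9.

He-9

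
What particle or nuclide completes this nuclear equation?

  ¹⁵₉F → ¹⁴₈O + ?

Conserve mass number: 15 = 14 + A, so A = 1.
Conserve atomic number: 9 = 8 + Z, so Z = 1.
A = 1 and Z = 1 is ¹₁H — a proton.

proton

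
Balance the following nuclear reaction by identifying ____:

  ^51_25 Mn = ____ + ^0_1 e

Cr-51

Conserve mass number: 51 = A + 0, so A = 51.
Conserve atomic number: 25 = Z + 1, so Z = 24.
Z = 24 is chromium, so the species is ^51_24 Cr.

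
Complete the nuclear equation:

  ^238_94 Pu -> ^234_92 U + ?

Conserve mass number: 238 = 234 + A, so A = 4.
Conserve atomic number: 94 = 92 + Z, so Z = 2.
A = 4 and Z = 2 is ^4_2 He — an alpha particle.

alpha particle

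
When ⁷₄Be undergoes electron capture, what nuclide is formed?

Electron capture: mass number changes by +0, atomic number by -1.
A: 7 = 7; Z: 4 − 1 = 3.
Z = 3 is lithium, so the daughter is ⁷₃Li.

Li-7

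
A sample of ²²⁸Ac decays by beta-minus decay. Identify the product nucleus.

Beta-minus decay: mass number changes by +0, atomic number by +1.
A: 228 = 228; Z: 89 + 1 = 90.
Z = 90 is thorium, so the daughter is ²²⁸Th.

Th-228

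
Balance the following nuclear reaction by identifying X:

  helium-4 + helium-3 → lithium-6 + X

Conserve mass number: 4 + 3 = 6 + A, so A = 1.
Conserve atomic number: 2 + 2 = 3 + Z, so Z = 1.
A = 1 and Z = 1 is hydrogen-1 — a proton.

proton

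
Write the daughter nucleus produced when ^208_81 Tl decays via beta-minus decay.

Pb-208

Beta-minus decay: mass number changes by +0, atomic number by +1.
A: 208 = 208; Z: 81 + 1 = 82.
Z = 82 is lead, so the daughter is ^208_82 Pb.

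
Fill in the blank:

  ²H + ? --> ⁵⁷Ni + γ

Co-55

Conserve mass number: 2 + A = 57 + 0, so A = 55.
Conserve atomic number: 1 + Z = 28 + 0, so Z = 27.
Z = 27 is cobalt, so the species is ⁵⁵Co.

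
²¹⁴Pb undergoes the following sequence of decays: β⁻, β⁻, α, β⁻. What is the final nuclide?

Bi-210

Start: (A, Z) = (214, 82).
After β⁻: (214, 83).
After β⁻: (214, 84).
After α: (210, 82).
After β⁻: (210, 83).
Z = 83 is bismuth.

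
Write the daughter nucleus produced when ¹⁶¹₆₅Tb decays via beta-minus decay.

Dy-161

Beta-minus decay: mass number changes by +0, atomic number by +1.
A: 161 = 161; Z: 65 + 1 = 66.
Z = 66 is dysprosium, so the daughter is ¹⁶¹₆₆Dy.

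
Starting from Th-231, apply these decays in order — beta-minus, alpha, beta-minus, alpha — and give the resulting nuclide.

Start: (A, Z) = (231, 90).
After β⁻: (231, 91).
After α: (227, 89).
After β⁻: (227, 90).
After α: (223, 88).
Z = 88 is radium.

Ra-223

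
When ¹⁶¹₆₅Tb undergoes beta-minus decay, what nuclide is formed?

Beta-minus decay: mass number changes by +0, atomic number by +1.
A: 161 = 161; Z: 65 + 1 = 66.
Z = 66 is dysprosium, so the daughter is ¹⁶¹₆₆Dy.

Dy-161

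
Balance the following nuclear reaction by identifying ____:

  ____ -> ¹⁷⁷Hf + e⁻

Lu-177

Conserve mass number: A = 177 + 0, so A = 177.
Conserve atomic number: Z = 72 − 1, so Z = 71.
Z = 71 is lutetium, so the species is ¹⁷⁷Lu.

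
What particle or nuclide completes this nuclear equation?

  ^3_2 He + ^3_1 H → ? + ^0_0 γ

Conserve mass number: 3 + 3 = A + 0, so A = 6.
Conserve atomic number: 2 + 1 = Z + 0, so Z = 3.
Z = 3 is lithium, so the species is ^6_3 Li.

Li-6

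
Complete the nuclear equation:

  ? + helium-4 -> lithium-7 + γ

Conserve mass number: A + 4 = 7 + 0, so A = 3.
Conserve atomic number: Z + 2 = 3 + 0, so Z = 1.
A = 3 and Z = 1 is hydrogen-3 — a triton.

triton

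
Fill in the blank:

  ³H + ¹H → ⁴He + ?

gamma ray

Conserve mass number: 3 + 1 = 4 + A, so A = 0.
Conserve atomic number: 1 + 1 = 2 + Z, so Z = 0.
A = 0 and Z = 0 is γ — a gamma ray.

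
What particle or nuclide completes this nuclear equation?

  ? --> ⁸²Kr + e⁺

Conserve mass number: A = 82 + 0, so A = 82.
Conserve atomic number: Z = 36 + 1, so Z = 37.
Z = 37 is rubidium, so the species is ⁸²Rb.

Rb-82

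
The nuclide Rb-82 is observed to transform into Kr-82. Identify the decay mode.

beta-plus decay or electron capture

ΔA = 82 − 82 = 0; ΔZ = 36 − 37 = -1.
A is unchanged and Z drops by 1 — a proton has become a neutron (β⁺ emission or electron capture).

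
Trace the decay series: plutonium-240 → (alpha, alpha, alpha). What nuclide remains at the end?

Ra-228

Start: (A, Z) = (240, 94).
After α: (236, 92).
After α: (232, 90).
After α: (228, 88).
Z = 88 is radium.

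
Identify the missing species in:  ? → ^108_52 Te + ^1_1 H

Conserve mass number: A = 108 + 1, so A = 109.
Conserve atomic number: Z = 52 + 1, so Z = 53.
Z = 53 is iodine, so the species is ^109_53 I.

I-109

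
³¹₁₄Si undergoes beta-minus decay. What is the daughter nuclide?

Beta-minus decay: mass number changes by +0, atomic number by +1.
A: 31 = 31; Z: 14 + 1 = 15.
Z = 15 is phosphorus, so the daughter is ³¹₁₅P.

P-31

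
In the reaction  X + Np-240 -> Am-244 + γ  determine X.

Conserve mass number: A + 240 = 244 + 0, so A = 4.
Conserve atomic number: Z + 93 = 95 + 0, so Z = 2.
A = 4 and Z = 2 is He-4 — an alpha particle.

alpha particle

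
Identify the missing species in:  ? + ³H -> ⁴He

Conserve mass number: A + 3 = 4, so A = 1.
Conserve atomic number: Z + 1 = 2, so Z = 1.
A = 1 and Z = 1 is ¹H — a proton.

proton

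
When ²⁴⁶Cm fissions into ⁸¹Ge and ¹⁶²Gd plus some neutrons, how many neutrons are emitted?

3

Conserve mass number: 246 = 81 + 162 + k, so k = 246 − 243 = 3.
Check atomic number: 96 = 32 + 64 + 0 = 96. ✓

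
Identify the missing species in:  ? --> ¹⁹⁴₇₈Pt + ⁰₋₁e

Conserve mass number: A = 194 + 0, so A = 194.
Conserve atomic number: Z = 78 − 1, so Z = 77.
Z = 77 is iridium, so the species is ¹⁹⁴₇₇Ir.

Ir-194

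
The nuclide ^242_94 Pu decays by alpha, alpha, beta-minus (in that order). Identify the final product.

Pa-234

Start: (A, Z) = (242, 94).
After α: (238, 92).
After α: (234, 90).
After β⁻: (234, 91).
Z = 91 is protactinium.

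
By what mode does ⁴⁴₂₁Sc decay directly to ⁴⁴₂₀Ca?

ΔA = 44 − 44 = 0; ΔZ = 20 − 21 = -1.
A is unchanged and Z drops by 1 — a proton has become a neutron (β⁺ emission or electron capture).

beta-plus decay or electron capture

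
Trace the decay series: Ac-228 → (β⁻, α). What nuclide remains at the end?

Start: (A, Z) = (228, 89).
After β⁻: (228, 90).
After α: (224, 88).
Z = 88 is radium.

Ra-224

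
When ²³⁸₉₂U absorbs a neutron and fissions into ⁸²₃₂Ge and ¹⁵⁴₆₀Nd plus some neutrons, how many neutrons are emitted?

Conserve mass number: 239 = 82 + 154 + k, so k = 239 − 236 = 3.
Check atomic number: 92 = 32 + 60 + 0 = 92. ✓

3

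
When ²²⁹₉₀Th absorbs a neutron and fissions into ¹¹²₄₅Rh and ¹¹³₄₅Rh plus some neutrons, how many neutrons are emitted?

Conserve mass number: 230 = 112 + 113 + k, so k = 230 − 225 = 5.
Check atomic number: 90 = 45 + 45 + 0 = 90. ✓

5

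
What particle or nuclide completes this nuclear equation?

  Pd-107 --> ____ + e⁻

Conserve mass number: 107 = A + 0, so A = 107.
Conserve atomic number: 46 = Z − 1, so Z = 47.
Z = 47 is silver, so the species is Ag-107.

Ag-107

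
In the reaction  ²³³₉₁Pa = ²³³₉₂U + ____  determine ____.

beta-minus particle

Conserve mass number: 233 = 233 + A, so A = 0.
Conserve atomic number: 91 = 92 + Z, so Z = -1.
A = 0 and Z = -1 is ⁰₋₁e — a beta-minus particle.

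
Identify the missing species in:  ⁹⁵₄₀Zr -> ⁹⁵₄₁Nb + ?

beta-minus particle

Conserve mass number: 95 = 95 + A, so A = 0.
Conserve atomic number: 40 = 41 + Z, so Z = -1.
A = 0 and Z = -1 is ⁰₋₁e — a beta-minus particle.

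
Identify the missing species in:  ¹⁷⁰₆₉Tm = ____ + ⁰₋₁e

Conserve mass number: 170 = A + 0, so A = 170.
Conserve atomic number: 69 = Z − 1, so Z = 70.
Z = 70 is ytterbium, so the species is ¹⁷⁰₇₀Yb.

Yb-170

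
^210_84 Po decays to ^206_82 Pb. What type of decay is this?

ΔA = 206 − 210 = -4; ΔZ = 82 − 84 = -2.
A drops by 4 and Z drops by 2 — the signature of alpha emission.

alpha decay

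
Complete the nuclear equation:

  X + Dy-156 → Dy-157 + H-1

Conserve mass number: A + 156 = 157 + 1, so A = 2.
Conserve atomic number: Z + 66 = 66 + 1, so Z = 1.
A = 2 and Z = 1 is H-2 — a deuteron.

deuteron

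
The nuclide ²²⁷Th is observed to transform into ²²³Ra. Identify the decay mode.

ΔA = 223 − 227 = -4; ΔZ = 88 − 90 = -2.
A drops by 4 and Z drops by 2 — the signature of alpha emission.

alpha decay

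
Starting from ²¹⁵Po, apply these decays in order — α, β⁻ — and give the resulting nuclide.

Start: (A, Z) = (215, 84).
After α: (211, 82).
After β⁻: (211, 83).
Z = 83 is bismuth.

Bi-211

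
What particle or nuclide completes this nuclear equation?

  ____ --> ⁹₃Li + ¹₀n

Li-10

Conserve mass number: A = 9 + 1, so A = 10.
Conserve atomic number: Z = 3 + 0, so Z = 3.
Z = 3 is lithium, so the species is ¹⁰₃Li.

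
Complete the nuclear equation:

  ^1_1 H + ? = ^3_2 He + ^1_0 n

Conserve mass number: 1 + A = 3 + 1, so A = 3.
Conserve atomic number: 1 + Z = 2 + 0, so Z = 1.
A = 3 and Z = 1 is ^3_1 H — a triton.

triton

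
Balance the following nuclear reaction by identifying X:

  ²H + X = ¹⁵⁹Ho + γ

Conserve mass number: 2 + A = 159 + 0, so A = 157.
Conserve atomic number: 1 + Z = 67 + 0, so Z = 66.
Z = 66 is dysprosium, so the species is ¹⁵⁷Dy.

Dy-157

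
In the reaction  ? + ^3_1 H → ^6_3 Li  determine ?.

He-3

Conserve mass number: A + 3 = 6, so A = 3.
Conserve atomic number: Z + 1 = 3, so Z = 2.
Z = 2 is helium, so the species is ^3_2 He.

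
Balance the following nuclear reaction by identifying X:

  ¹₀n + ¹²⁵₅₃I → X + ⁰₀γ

I-126

Conserve mass number: 1 + 125 = A + 0, so A = 126.
Conserve atomic number: 0 + 53 = Z + 0, so Z = 53.
Z = 53 is iodine, so the species is ¹²⁶₅₃I.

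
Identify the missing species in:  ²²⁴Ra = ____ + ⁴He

Rn-220

Conserve mass number: 224 = A + 4, so A = 220.
Conserve atomic number: 88 = Z + 2, so Z = 86.
Z = 86 is radon, so the species is ²²⁰Rn.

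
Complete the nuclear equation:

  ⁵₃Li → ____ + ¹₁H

Conserve mass number: 5 = A + 1, so A = 4.
Conserve atomic number: 3 = Z + 1, so Z = 2.
A = 4 and Z = 2 is ⁴₂He — an alpha particle.

He-4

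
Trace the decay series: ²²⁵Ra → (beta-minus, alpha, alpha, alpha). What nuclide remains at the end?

Start: (A, Z) = (225, 88).
After β⁻: (225, 89).
After α: (221, 87).
After α: (217, 85).
After α: (213, 83).
Z = 83 is bismuth.

Bi-213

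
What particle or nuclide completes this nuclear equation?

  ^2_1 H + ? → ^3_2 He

proton

Conserve mass number: 2 + A = 3, so A = 1.
Conserve atomic number: 1 + Z = 2, so Z = 1.
A = 1 and Z = 1 is ^1_1 H — a proton.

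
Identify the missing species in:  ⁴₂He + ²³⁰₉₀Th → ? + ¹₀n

Conserve mass number: 4 + 230 = A + 1, so A = 233.
Conserve atomic number: 2 + 90 = Z + 0, so Z = 92.
Z = 92 is uranium, so the species is ²³³₉₂U.

U-233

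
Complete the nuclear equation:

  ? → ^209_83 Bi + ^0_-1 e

Conserve mass number: A = 209 + 0, so A = 209.
Conserve atomic number: Z = 83 − 1, so Z = 82.
Z = 82 is lead, so the species is ^209_82 Pb.

Pb-209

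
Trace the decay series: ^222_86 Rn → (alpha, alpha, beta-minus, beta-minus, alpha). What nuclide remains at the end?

Start: (A, Z) = (222, 86).
After α: (218, 84).
After α: (214, 82).
After β⁻: (214, 83).
After β⁻: (214, 84).
After α: (210, 82).
Z = 82 is lead.

Pb-210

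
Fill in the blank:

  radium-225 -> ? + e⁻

Ac-225

Conserve mass number: 225 = A + 0, so A = 225.
Conserve atomic number: 88 = Z − 1, so Z = 89.
Z = 89 is actinium, so the species is actinium-225.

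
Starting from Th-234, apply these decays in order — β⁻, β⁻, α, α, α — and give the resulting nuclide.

Start: (A, Z) = (234, 90).
After β⁻: (234, 91).
After β⁻: (234, 92).
After α: (230, 90).
After α: (226, 88).
After α: (222, 86).
Z = 86 is radon.

Rn-222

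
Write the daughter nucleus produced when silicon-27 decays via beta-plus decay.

Al-27

Beta-plus decay: mass number changes by +0, atomic number by -1.
A: 27 = 27; Z: 14 − 1 = 13.
Z = 13 is aluminium, so the daughter is aluminium-27.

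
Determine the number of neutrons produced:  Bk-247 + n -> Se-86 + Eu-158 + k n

4

Conserve mass number: 248 = 86 + 158 + k, so k = 248 − 244 = 4.
Check atomic number: 97 = 34 + 63 + 0 = 97. ✓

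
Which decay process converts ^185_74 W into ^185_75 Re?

beta-minus decay

ΔA = 185 − 185 = 0; ΔZ = 75 − 74 = +1.
A is unchanged and Z rises by 1 — a neutron has become a proton (β⁻ decay).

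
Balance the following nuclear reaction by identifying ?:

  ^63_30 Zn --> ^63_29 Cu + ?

positron

Conserve mass number: 63 = 63 + A, so A = 0.
Conserve atomic number: 30 = 29 + Z, so Z = 1.
A = 0 and Z = 1 is ^0_1 e — a positron.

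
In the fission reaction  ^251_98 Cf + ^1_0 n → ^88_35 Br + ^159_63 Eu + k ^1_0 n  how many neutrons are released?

Conserve mass number: 252 = 88 + 159 + k, so k = 252 − 247 = 5.
Check atomic number: 98 = 35 + 63 + 0 = 98. ✓

5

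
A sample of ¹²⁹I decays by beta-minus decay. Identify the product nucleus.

Xe-129

Beta-minus decay: mass number changes by +0, atomic number by +1.
A: 129 = 129; Z: 53 + 1 = 54.
Z = 54 is xenon, so the daughter is ¹²⁹Xe.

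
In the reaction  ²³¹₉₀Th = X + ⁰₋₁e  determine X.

Pa-231

Conserve mass number: 231 = A + 0, so A = 231.
Conserve atomic number: 90 = Z − 1, so Z = 91.
Z = 91 is protactinium, so the species is ²³¹₉₁Pa.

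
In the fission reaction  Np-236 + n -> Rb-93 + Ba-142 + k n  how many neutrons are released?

2

Conserve mass number: 237 = 93 + 142 + k, so k = 237 − 235 = 2.
Check atomic number: 93 = 37 + 56 + 0 = 93. ✓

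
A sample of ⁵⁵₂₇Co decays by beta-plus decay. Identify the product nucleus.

Beta-plus decay: mass number changes by +0, atomic number by -1.
A: 55 = 55; Z: 27 − 1 = 26.
Z = 26 is iron, so the daughter is ⁵⁵₂₆Fe.

Fe-55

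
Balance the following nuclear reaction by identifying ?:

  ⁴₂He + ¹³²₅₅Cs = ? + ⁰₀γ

Conserve mass number: 4 + 132 = A + 0, so A = 136.
Conserve atomic number: 2 + 55 = Z + 0, so Z = 57.
Z = 57 is lanthanum, so the species is ¹³⁶₅₇La.

La-136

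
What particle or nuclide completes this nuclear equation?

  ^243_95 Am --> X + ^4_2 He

Np-239

Conserve mass number: 243 = A + 4, so A = 239.
Conserve atomic number: 95 = Z + 2, so Z = 93.
Z = 93 is neptunium, so the species is ^239_93 Np.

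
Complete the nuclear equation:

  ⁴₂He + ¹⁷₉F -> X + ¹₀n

Conserve mass number: 4 + 17 = A + 1, so A = 20.
Conserve atomic number: 2 + 9 = Z + 0, so Z = 11.
Z = 11 is sodium, so the species is ²⁰₁₁Na.

Na-20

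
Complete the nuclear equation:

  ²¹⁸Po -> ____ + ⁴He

Conserve mass number: 218 = A + 4, so A = 214.
Conserve atomic number: 84 = Z + 2, so Z = 82.
Z = 82 is lead, so the species is ²¹⁴Pb.

Pb-214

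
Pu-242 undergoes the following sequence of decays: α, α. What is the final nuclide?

Th-234

Start: (A, Z) = (242, 94).
After α: (238, 92).
After α: (234, 90).
Z = 90 is thorium.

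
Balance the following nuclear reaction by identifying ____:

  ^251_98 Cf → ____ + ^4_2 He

Cm-247

Conserve mass number: 251 = A + 4, so A = 247.
Conserve atomic number: 98 = Z + 2, so Z = 96.
Z = 96 is curium, so the species is ^247_96 Cm.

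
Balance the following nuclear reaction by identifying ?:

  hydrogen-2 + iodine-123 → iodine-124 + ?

Conserve mass number: 2 + 123 = 124 + A, so A = 1.
Conserve atomic number: 1 + 53 = 53 + Z, so Z = 1.
A = 1 and Z = 1 is hydrogen-1 — a proton.

proton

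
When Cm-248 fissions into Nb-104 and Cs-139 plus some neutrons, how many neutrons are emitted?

Conserve mass number: 248 = 104 + 139 + k, so k = 248 − 243 = 5.
Check atomic number: 96 = 41 + 55 + 0 = 96. ✓

5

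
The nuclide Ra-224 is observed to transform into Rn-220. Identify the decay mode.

alpha decay

ΔA = 220 − 224 = -4; ΔZ = 86 − 88 = -2.
A drops by 4 and Z drops by 2 — the signature of alpha emission.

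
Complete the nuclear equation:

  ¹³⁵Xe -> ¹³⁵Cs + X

beta-minus particle

Conserve mass number: 135 = 135 + A, so A = 0.
Conserve atomic number: 54 = 55 + Z, so Z = -1.
A = 0 and Z = -1 is e⁻ — a beta-minus particle.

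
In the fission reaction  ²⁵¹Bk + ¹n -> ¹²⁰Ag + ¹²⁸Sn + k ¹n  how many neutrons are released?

4

Conserve mass number: 252 = 120 + 128 + k, so k = 252 − 248 = 4.
Check atomic number: 97 = 47 + 50 + 0 = 97. ✓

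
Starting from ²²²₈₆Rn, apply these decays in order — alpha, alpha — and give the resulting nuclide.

Start: (A, Z) = (222, 86).
After α: (218, 84).
After α: (214, 82).
Z = 82 is lead.

Pb-214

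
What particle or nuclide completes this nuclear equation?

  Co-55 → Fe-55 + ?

Conserve mass number: 55 = 55 + A, so A = 0.
Conserve atomic number: 27 = 26 + Z, so Z = 1.
A = 0 and Z = 1 is e⁺ — a positron.

positron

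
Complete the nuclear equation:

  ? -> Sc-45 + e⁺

Ti-45

Conserve mass number: A = 45 + 0, so A = 45.
Conserve atomic number: Z = 21 + 1, so Z = 22.
Z = 22 is titanium, so the species is Ti-45.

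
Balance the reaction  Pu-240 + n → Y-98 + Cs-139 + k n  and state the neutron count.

Conserve mass number: 241 = 98 + 139 + k, so k = 241 − 237 = 4.
Check atomic number: 94 = 39 + 55 + 0 = 94. ✓

4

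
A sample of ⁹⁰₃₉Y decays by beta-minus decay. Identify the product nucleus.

Beta-minus decay: mass number changes by +0, atomic number by +1.
A: 90 = 90; Z: 39 + 1 = 40.
Z = 40 is zirconium, so the daughter is ⁹⁰₄₀Zr.

Zr-90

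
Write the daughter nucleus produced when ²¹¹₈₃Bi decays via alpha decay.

Tl-207

Alpha decay: mass number changes by -4, atomic number by -2.
A: 211 − 4 = 207; Z: 83 − 2 = 81.
Z = 81 is thallium, so the daughter is ²⁰⁷₈₁Tl.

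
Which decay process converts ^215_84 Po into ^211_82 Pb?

ΔA = 211 − 215 = -4; ΔZ = 82 − 84 = -2.
A drops by 4 and Z drops by 2 — the signature of alpha emission.

alpha decay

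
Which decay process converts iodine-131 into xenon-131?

beta-minus decay

ΔA = 131 − 131 = 0; ΔZ = 54 − 53 = +1.
A is unchanged and Z rises by 1 — a neutron has become a proton (β⁻ decay).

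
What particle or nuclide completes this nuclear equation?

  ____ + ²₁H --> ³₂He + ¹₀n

Conserve mass number: A + 2 = 3 + 1, so A = 2.
Conserve atomic number: Z + 1 = 2 + 0, so Z = 1.
A = 2 and Z = 1 is ²₁H — a deuteron.

deuteron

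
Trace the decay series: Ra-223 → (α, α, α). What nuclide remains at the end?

Pb-211

Start: (A, Z) = (223, 88).
After α: (219, 86).
After α: (215, 84).
After α: (211, 82).
Z = 82 is lead.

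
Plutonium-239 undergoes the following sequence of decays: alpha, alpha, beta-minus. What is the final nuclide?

Pa-231

Start: (A, Z) = (239, 94).
After α: (235, 92).
After α: (231, 90).
After β⁻: (231, 91).
Z = 91 is protactinium.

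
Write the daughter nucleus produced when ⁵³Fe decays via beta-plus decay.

Beta-plus decay: mass number changes by +0, atomic number by -1.
A: 53 = 53; Z: 26 − 1 = 25.
Z = 25 is manganese, so the daughter is ⁵³Mn.

Mn-53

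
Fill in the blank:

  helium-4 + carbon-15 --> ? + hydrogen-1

Conserve mass number: 4 + 15 = A + 1, so A = 18.
Conserve atomic number: 2 + 6 = Z + 1, so Z = 7.
Z = 7 is nitrogen, so the species is nitrogen-18.

N-18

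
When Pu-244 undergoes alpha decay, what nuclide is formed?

U-240

Alpha decay: mass number changes by -4, atomic number by -2.
A: 244 − 4 = 240; Z: 94 − 2 = 92.
Z = 92 is uranium, so the daughter is U-240.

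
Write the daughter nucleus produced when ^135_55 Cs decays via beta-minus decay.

Ba-135

Beta-minus decay: mass number changes by +0, atomic number by +1.
A: 135 = 135; Z: 55 + 1 = 56.
Z = 56 is barium, so the daughter is ^135_56 Ba.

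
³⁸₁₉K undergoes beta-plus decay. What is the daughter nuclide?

Ar-38

Beta-plus decay: mass number changes by +0, atomic number by -1.
A: 38 = 38; Z: 19 − 1 = 18.
Z = 18 is argon, so the daughter is ³⁸₁₈Ar.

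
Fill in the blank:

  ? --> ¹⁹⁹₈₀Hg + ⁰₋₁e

Au-199

Conserve mass number: A = 199 + 0, so A = 199.
Conserve atomic number: Z = 80 − 1, so Z = 79.
Z = 79 is gold, so the species is ¹⁹⁹₇₉Au.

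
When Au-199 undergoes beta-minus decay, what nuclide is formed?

Hg-199

Beta-minus decay: mass number changes by +0, atomic number by +1.
A: 199 = 199; Z: 79 + 1 = 80.
Z = 80 is mercury, so the daughter is Hg-199.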